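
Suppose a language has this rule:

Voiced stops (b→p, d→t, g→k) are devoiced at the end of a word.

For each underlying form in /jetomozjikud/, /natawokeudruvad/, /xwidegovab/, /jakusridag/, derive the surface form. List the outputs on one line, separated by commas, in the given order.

/jetomozjikud/: /d/ is a voiced stop in word-final position, so it devoices to [t]. → [jetomozjikut].
/natawokeudruvad/: /d/ is a voiced stop in word-final position, so it devoices to [t]. → [natawokeudruvat].
/xwidegovab/: /b/ is a voiced stop in word-final position, so it devoices to [p]. → [xwidegovap].
/jakusridag/: /g/ is a voiced stop in word-final position, so it devoices to [k]. → [jakusridak].

jetomozjikut, natawokeudruvat, xwidegovap, jakusridak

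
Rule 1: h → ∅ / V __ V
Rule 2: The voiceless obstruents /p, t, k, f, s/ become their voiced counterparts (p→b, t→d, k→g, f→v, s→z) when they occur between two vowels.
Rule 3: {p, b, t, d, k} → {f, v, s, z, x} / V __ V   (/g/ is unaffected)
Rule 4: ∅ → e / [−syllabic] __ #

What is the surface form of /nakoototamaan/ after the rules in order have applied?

Rule 1 (intervocalic h-deletion): no segment meets the environment; /nakoototamaan/ is unchanged.
Rule 2 (intervocalic voicing): /k/ is a voiceless obstruent between vowels /a/ and /o/, so it voices to [g]. /t/ is a voiceless obstruent between vowels /o/ and /o/, so it voices to [d]. /t/ is a voiceless obstruent between vowels /o/ and /a/, so it voices to [d]. /nakoototamaan/ → nagoododamaan.
Rule 3 (intervocalic spirantization): /d/ is a stop between vowels /o/ and /o/, so it spirantizes to the fricative [z]. /d/ is a stop between vowels /o/ and /a/, so it spirantizes to the fricative [z]. /nagoododamaan/ → nagoozozamaan.
Rule 4 (final e-epenthesis): the form ends in the consonant /n/, so [e] is inserted word-finally. /nagoozozamaan/ → nagoozozamaane.

nagoozozamaane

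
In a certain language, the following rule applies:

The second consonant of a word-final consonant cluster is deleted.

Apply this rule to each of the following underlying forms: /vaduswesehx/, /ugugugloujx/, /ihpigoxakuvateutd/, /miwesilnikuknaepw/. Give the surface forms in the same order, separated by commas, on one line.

/vaduswesehx/: /x/ is the second consonant of a word-final cluster /hx/, so it deletes. → [vadusweseh].
/ugugugloujx/: /x/ is the second consonant of a word-final cluster /jx/, so it deletes. → [uguguglouj].
/ihpigoxakuvateutd/: /d/ is the second consonant of a word-final cluster /td/, so it deletes. → [ihpigoxakuvateut].
/miwesilnikuknaepw/: /w/ is the second consonant of a word-final cluster /pw/, so it deletes. → [miwesilnikuknaep].

vadusweseh, uguguglouj, ihpigoxakuvateut, miwesilnikuknaep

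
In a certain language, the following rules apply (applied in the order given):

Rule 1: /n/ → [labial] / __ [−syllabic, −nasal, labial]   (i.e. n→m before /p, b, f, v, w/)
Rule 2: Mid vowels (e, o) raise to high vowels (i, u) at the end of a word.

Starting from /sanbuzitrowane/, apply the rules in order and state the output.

Rule 1 (nasal place assimilation): /n/ precedes the labial consonant /b/, so it assimilates in place to [m]. /sanbuzitrowane/ → sambuzitrowane.
Rule 2 (final vowel raising): /e/ is a mid vowel in word-final position, so it raises to [i]. /sambuzitrowane/ → sambuzitrowani.

sambuzitrowani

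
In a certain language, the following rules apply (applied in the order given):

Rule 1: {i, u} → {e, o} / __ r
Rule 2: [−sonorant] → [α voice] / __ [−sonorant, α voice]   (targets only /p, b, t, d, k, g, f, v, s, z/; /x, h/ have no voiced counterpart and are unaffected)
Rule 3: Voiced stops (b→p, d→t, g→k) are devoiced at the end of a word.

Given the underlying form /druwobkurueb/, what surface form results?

Rule 1 (pre-rhotic lowering): /u/ is a high vowel immediately before /r/, so it lowers to [o]. /druwobkurueb/ → druwobkorueb.
Rule 2 (regressive voicing assimilation): /b/ precedes the voiceless obstruent /k/, so it devoices to [p] by assimilation. /druwobkorueb/ → druwopkorueb.
Rule 3 (final devoicing): /b/ is a voiced stop in word-final position, so it devoices to [p]. /druwopkorueb/ → druwopkoruep.

druwopkoruep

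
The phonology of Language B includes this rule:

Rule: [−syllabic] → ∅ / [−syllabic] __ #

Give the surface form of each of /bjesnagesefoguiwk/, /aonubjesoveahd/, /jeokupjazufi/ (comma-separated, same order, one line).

bjesnagesefoguiw, aonubjesoveah, jeokupjazufi

/bjesnagesefoguiwk/: /k/ is the second consonant of a word-final cluster /wk/, so it deletes. → [bjesnagesefoguiw].
/aonubjesoveahd/: /d/ is the second consonant of a word-final cluster /hd/, so it deletes. → [aonubjesoveah].
/jeokupjazufi/: the rule's environment is not met; surfaces unchanged as [jeokupjazufi].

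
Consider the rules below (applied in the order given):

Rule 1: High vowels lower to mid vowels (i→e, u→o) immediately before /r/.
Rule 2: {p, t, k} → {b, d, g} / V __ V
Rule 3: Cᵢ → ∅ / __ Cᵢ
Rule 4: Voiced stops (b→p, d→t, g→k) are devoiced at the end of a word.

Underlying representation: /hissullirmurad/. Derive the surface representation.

hisulermorat

Rule 1 (pre-rhotic lowering): /i/ is a high vowel immediately before /r/, so it lowers to [e]. /u/ is a high vowel immediately before /r/, so it lowers to [o]. /hissullirmurad/ → hissullermorad.
Rule 2 (intervocalic voicing): no segment meets the environment; /hissullermorad/ is unchanged.
Rule 3 (degemination): /ss/ is a geminate; the first /s/ deletes. /ll/ is a geminate; the first /l/ deletes. /hissullermorad/ → hisulermorad.
Rule 4 (final devoicing): /d/ is a voiced stop in word-final position, so it devoices to [t]. /hisulermorad/ → hisulermorat.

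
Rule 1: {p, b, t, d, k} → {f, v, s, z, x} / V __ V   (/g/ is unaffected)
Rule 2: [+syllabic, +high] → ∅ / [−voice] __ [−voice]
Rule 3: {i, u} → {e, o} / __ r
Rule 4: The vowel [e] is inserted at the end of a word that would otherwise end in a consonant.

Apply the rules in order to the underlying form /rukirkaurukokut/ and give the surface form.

Rule 1 (intervocalic spirantization): /k/ is a stop between vowels /u/ and /i/, so it spirantizes to the fricative [x]. /k/ is a stop between vowels /u/ and /o/, so it spirantizes to the fricative [x]. /k/ is a stop between vowels /o/ and /u/, so it spirantizes to the fricative [x]. /rukirkaurukokut/ → ruxirkauruxoxut.
Rule 2 (high vowel syncope): /u/ is a high vowel flanked by voiceless consonants /x/ and /t/, so it deletes. /ruxirkauruxoxut/ → ruxirkauruxoxt.
Rule 3 (pre-rhotic lowering): /i/ is a high vowel immediately before /r/, so it lowers to [e]. /u/ is a high vowel immediately before /r/, so it lowers to [o]. /ruxirkauruxoxt/ → ruxerkaoruxoxt.
Rule 4 (final e-epenthesis): the form ends in the consonant /t/, so [e] is inserted word-finally. /ruxerkaoruxoxt/ → ruxerkaoruxoxte.

ruxerkaoruxoxte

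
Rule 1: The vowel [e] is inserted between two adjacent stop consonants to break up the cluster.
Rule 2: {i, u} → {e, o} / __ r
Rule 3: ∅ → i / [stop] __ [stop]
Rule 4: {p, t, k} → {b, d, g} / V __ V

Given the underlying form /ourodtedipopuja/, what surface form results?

oorodededibobuja

Rule 1 (stop-cluster e-epenthesis): /d/ and /t/ form a stop–stop cluster, so [e] is inserted between them. /ourodtedipopuja/ → ourodetedipopuja.
Rule 2 (pre-rhotic lowering): /u/ is a high vowel immediately before /r/, so it lowers to [o]. /ourodetedipopuja/ → oorodetedipopuja.
Rule 3 (stop-cluster i-epenthesis): no segment meets the environment; /oorodetedipopuja/ is unchanged.
Rule 4 (intervocalic voicing): /t/ is a voiceless stop between vowels /e/ and /e/, so it voices to [d]. /p/ is a voiceless stop between vowels /i/ and /o/, so it voices to [b]. /p/ is a voiceless stop between vowels /o/ and /u/, so it voices to [b]. /oorodetedipopuja/ → oorodededibobuja.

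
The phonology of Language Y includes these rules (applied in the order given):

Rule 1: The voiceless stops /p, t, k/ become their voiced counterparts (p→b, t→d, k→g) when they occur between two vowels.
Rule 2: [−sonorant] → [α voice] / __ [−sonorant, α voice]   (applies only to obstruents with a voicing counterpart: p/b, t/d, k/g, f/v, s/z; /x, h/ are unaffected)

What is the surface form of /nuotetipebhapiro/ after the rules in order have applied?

nuodedibephabiro

Rule 1 (intervocalic voicing): /t/ is a voiceless stop between vowels /o/ and /e/, so it voices to [d]. /t/ is a voiceless stop between vowels /e/ and /i/, so it voices to [d]. /p/ is a voiceless stop between vowels /i/ and /e/, so it voices to [b]. /p/ is a voiceless stop between vowels /a/ and /i/, so it voices to [b]. /nuotetipebhapiro/ → nuodedibebhabiro.
Rule 2 (regressive voicing assimilation): /b/ precedes the voiceless obstruent /h/, so it devoices to [p] by assimilation. /nuodedibebhabiro/ → nuodedibephabiro.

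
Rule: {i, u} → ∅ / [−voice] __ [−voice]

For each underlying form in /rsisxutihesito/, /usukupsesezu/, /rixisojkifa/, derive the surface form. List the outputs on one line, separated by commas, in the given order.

/rsisxutihesito/: /i/ is a high vowel flanked by voiceless consonants /s/ and /s/, so it deletes. /u/ is a high vowel flanked by voiceless consonants /x/ and /t/, so it deletes. /i/ is a high vowel flanked by voiceless consonants /t/ and /h/, so it deletes. /i/ is a high vowel flanked by voiceless consonants /s/ and /t/, so it deletes. → [rssxthesto].
/usukupsesezu/: /u/ is a high vowel flanked by voiceless consonants /s/ and /k/, so it deletes. /u/ is a high vowel flanked by voiceless consonants /k/ and /p/, so it deletes. → [uskpsesezu].
/rixisojkifa/: /i/ is a high vowel flanked by voiceless consonants /x/ and /s/, so it deletes. /i/ is a high vowel flanked by voiceless consonants /k/ and /f/, so it deletes. → [rixsojkfa].

rssxthesto, uskpsesezu, rixsojkfa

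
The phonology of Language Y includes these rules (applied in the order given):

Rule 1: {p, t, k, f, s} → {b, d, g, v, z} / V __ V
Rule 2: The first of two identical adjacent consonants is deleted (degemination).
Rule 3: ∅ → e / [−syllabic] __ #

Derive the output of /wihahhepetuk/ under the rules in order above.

Rule 1 (intervocalic voicing): /p/ is a voiceless obstruent between vowels /e/ and /e/, so it voices to [b]. /t/ is a voiceless obstruent between vowels /e/ and /u/, so it voices to [d]. /wihahhepetuk/ → wihahhebeduk.
Rule 2 (degemination): /hh/ is a geminate; the first /h/ deletes. /wihahhebeduk/ → wihahebeduk.
Rule 3 (final e-epenthesis): the form ends in the consonant /k/, so [e] is inserted word-finally. /wihahebeduk/ → wihahebeduke.

wihahebeduke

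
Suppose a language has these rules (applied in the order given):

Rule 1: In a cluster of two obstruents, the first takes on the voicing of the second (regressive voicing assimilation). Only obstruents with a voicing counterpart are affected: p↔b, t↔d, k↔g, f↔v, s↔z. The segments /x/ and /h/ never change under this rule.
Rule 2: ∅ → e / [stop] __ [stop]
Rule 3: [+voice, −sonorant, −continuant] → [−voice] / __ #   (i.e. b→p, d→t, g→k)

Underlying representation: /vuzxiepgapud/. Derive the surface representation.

Rule 1 (regressive voicing assimilation): /z/ precedes the voiceless obstruent /x/, so it devoices to [s] by assimilation. /p/ precedes the voiced obstruent /g/, so it voices to [b] by assimilation. /vuzxiepgapud/ → vusxiebgapud.
Rule 2 (stop-cluster e-epenthesis): /b/ and /g/ form a stop–stop cluster, so [e] is inserted between them. /vusxiebgapud/ → vusxiebegapud.
Rule 3 (final devoicing): /d/ is a voiced stop in word-final position, so it devoices to [t]. /vusxiebegapud/ → vusxiebegaput.

vusxiebegaput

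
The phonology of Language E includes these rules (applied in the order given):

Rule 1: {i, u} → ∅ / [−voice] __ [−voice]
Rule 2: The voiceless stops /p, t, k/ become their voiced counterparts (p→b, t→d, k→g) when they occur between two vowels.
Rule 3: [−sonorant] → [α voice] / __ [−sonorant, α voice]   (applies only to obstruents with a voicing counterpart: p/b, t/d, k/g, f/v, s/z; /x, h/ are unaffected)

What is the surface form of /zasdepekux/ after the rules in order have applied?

zazdebekx

Rule 1 (high vowel syncope): /u/ is a high vowel flanked by voiceless consonants /k/ and /x/, so it deletes. /zasdepekux/ → zasdepekx.
Rule 2 (intervocalic voicing): /p/ is a voiceless stop between vowels /e/ and /e/, so it voices to [b]. /zasdepekx/ → zasdebekx.
Rule 3 (regressive voicing assimilation): /s/ precedes the voiced obstruent /d/, so it voices to [z] by assimilation. /zasdebekx/ → zazdebekx.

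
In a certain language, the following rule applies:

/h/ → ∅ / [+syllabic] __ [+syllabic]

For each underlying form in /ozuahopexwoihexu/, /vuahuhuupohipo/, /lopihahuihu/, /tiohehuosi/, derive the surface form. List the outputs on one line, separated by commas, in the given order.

/ozuahopexwoihexu/: /h/ occurs between vowels /a/ and /o/, so it deletes. /h/ occurs between vowels /i/ and /e/, so it deletes. → [ozuaopexwoiexu].
/vuahuhuupohipo/: /h/ occurs between vowels /a/ and /u/, so it deletes. /h/ occurs between vowels /u/ and /u/, so it deletes. /h/ occurs between vowels /o/ and /i/, so it deletes. → [vuauuupoipo].
/lopihahuihu/: /h/ occurs between vowels /i/ and /a/, so it deletes. /h/ occurs between vowels /a/ and /u/, so it deletes. /h/ occurs between vowels /i/ and /u/, so it deletes. → [lopiauiu].
/tiohehuosi/: /h/ occurs between vowels /o/ and /e/, so it deletes. /h/ occurs between vowels /e/ and /u/, so it deletes. → [tioeuosi].

ozuaopexwoiexu, vuauuupoipo, lopiauiu, tioeuosi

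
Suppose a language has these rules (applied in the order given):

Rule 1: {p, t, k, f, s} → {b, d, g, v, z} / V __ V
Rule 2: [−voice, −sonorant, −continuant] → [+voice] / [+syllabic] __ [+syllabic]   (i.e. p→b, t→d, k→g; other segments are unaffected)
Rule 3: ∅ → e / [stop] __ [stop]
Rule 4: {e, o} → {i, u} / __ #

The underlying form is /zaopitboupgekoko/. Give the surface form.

Rule 1 (intervocalic voicing): /p/ is a voiceless obstruent between vowels /o/ and /i/, so it voices to [b]. /k/ is a voiceless obstruent between vowels /e/ and /o/, so it voices to [g]. /k/ is a voiceless obstruent between vowels /o/ and /o/, so it voices to [g]. /zaopitboupgekoko/ → zaobitboupgegogo.
Rule 2 (intervocalic voicing): no segment meets the environment; /zaobitboupgegogo/ is unchanged.
Rule 3 (stop-cluster e-epenthesis): /t/ and /b/ form a stop–stop cluster, so [e] is inserted between them. /p/ and /g/ form a stop–stop cluster, so [e] is inserted between them. /zaobitboupgegogo/ → zaobiteboupegegogo.
Rule 4 (final vowel raising): /o/ is a mid vowel in word-final position, so it raises to [u]. /zaobiteboupegegogo/ → zaobiteboupegegogu.

zaobiteboupegegogu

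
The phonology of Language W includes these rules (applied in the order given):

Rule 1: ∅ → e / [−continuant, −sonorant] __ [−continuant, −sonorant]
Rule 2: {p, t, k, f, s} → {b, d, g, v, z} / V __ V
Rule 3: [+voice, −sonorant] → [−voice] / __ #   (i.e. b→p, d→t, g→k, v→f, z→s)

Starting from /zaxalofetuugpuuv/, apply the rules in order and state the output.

Rule 1 (stop-cluster e-epenthesis): /g/ and /p/ form a stop–stop cluster, so [e] is inserted between them. /zaxalofetuugpuuv/ → zaxalofetuugepuuv.
Rule 2 (intervocalic voicing): /f/ is a voiceless obstruent between vowels /o/ and /e/, so it voices to [v]. /t/ is a voiceless obstruent between vowels /e/ and /u/, so it voices to [d]. /p/ is a voiceless obstruent between vowels /e/ and /u/, so it voices to [b]. /zaxalofetuugepuuv/ → zaxaloveduugebuuv.
Rule 3 (final devoicing): /v/ is a voiced obstruent in word-final position, so it devoices to [f]. /zaxaloveduugebuuv/ → zaxaloveduugebuuf.

zaxaloveduugebuuf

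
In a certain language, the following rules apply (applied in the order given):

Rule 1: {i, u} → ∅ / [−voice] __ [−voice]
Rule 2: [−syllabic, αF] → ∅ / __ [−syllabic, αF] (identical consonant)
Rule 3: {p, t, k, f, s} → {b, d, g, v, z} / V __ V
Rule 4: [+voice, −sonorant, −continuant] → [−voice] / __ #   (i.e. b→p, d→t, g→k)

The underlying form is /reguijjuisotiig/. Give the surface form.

Rule 1 (high vowel syncope): no segment meets the environment; /reguijjuisotiig/ is unchanged.
Rule 2 (degemination): /jj/ is a geminate; the first /j/ deletes. /reguijjuisotiig/ → reguijuisotiig.
Rule 3 (intervocalic voicing): /s/ is a voiceless obstruent between vowels /i/ and /o/, so it voices to [z]. /t/ is a voiceless obstruent between vowels /o/ and /i/, so it voices to [d]. /reguijuisotiig/ → reguijuizodiig.
Rule 4 (final devoicing): /g/ is a voiced stop in word-final position, so it devoices to [k]. /reguijuizodiig/ → reguijuizodiik.

reguijuizodiik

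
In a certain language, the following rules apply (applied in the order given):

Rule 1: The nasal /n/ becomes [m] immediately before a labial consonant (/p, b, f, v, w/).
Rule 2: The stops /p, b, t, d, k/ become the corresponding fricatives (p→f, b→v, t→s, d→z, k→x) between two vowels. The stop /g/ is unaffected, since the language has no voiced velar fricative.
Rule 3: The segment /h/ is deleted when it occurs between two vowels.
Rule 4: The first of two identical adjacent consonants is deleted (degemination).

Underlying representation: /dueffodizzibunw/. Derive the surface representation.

Rule 1 (nasal place assimilation): /n/ precedes the labial consonant /w/, so it assimilates in place to [m]. /dueffodizzibunw/ → dueffodizzibumw.
Rule 2 (intervocalic spirantization): /d/ is a stop between vowels /o/ and /i/, so it spirantizes to the fricative [z]. /b/ is a stop between vowels /i/ and /u/, so it spirantizes to the fricative [v]. /dueffodizzibumw/ → dueffozizzivumw.
Rule 3 (intervocalic h-deletion): no segment meets the environment; /dueffozizzivumw/ is unchanged.
Rule 4 (degemination): /ff/ is a geminate; the first /f/ deletes. /zz/ is a geminate; the first /z/ deletes. /dueffozizzivumw/ → duefozizivumw.

duefozizivumw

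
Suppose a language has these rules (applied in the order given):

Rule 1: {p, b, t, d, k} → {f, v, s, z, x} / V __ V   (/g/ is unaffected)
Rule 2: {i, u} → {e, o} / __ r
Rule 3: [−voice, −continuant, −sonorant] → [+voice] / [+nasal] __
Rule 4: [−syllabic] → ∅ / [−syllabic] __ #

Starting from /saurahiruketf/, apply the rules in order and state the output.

saoraheruxet

Rule 1 (intervocalic spirantization): /k/ is a stop between vowels /u/ and /e/, so it spirantizes to the fricative [x]. /saurahiruketf/ → saurahiruxetf.
Rule 2 (pre-rhotic lowering): /u/ is a high vowel immediately before /r/, so it lowers to [o]. /i/ is a high vowel immediately before /r/, so it lowers to [e]. /saurahiruxetf/ → saoraheruxetf.
Rule 3 (post-nasal voicing): no segment meets the environment; /saoraheruxetf/ is unchanged.
Rule 4 (final cluster simplification): /f/ is the second consonant of a word-final cluster /tf/, so it deletes. /saoraheruxetf/ → saoraheruxet.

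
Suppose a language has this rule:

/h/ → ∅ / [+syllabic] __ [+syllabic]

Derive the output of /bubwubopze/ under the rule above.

bubwubopze

No segment of /bubwubopze/ meets the structural description of the rule, so the form surfaces unchanged.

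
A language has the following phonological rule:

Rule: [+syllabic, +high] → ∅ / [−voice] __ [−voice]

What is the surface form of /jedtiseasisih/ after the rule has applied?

/i/ is a high vowel flanked by voiceless consonants /t/ and /s/, so it deletes.
/i/ is a high vowel flanked by voiceless consonants /s/ and /s/, so it deletes.
/i/ is a high vowel flanked by voiceless consonants /s/ and /h/, so it deletes.
Surface form: [jedtseassh].

jedtseassh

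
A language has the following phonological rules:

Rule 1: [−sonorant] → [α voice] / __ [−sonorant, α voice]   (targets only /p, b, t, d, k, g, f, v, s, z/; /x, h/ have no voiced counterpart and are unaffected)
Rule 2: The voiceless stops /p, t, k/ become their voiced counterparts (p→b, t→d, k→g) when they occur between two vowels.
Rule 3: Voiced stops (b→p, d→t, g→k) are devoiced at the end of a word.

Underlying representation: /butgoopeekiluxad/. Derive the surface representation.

Rule 1 (regressive voicing assimilation): /t/ precedes the voiced obstruent /g/, so it voices to [d] by assimilation. /butgoopeekiluxad/ → budgoopeekiluxad.
Rule 2 (intervocalic voicing): /p/ is a voiceless stop between vowels /o/ and /e/, so it voices to [b]. /k/ is a voiceless stop between vowels /e/ and /i/, so it voices to [g]. /budgoopeekiluxad/ → budgoobeegiluxad.
Rule 3 (final devoicing): /d/ is a voiced stop in word-final position, so it devoices to [t]. /budgoobeegiluxad/ → budgoobeegiluxat.

budgoobeegiluxat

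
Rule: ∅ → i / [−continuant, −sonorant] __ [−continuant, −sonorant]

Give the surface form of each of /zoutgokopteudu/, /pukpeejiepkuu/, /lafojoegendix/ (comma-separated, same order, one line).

zoutigokopiteudu, pukipeejiepikuu, lafojoegendix

/zoutgokopteudu/: /t/ and /g/ form a stop–stop cluster, so [i] is inserted between them. /p/ and /t/ form a stop–stop cluster, so [i] is inserted between them. → [zoutigokopiteudu].
/pukpeejiepkuu/: /k/ and /p/ form a stop–stop cluster, so [i] is inserted between them. /p/ and /k/ form a stop–stop cluster, so [i] is inserted between them. → [pukipeejiepikuu].
/lafojoegendix/: the rule's environment is not met; surfaces unchanged as [lafojoegendix].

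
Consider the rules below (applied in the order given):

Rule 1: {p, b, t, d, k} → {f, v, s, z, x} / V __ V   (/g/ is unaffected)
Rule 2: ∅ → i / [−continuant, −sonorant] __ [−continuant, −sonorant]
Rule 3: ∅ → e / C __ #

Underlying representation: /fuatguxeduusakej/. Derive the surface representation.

fuatiguxezuusaxeje

Rule 1 (intervocalic spirantization): /d/ is a stop between vowels /e/ and /u/, so it spirantizes to the fricative [z]. /k/ is a stop between vowels /a/ and /e/, so it spirantizes to the fricative [x]. /fuatguxeduusakej/ → fuatguxezuusaxej.
Rule 2 (stop-cluster i-epenthesis): /t/ and /g/ form a stop–stop cluster, so [i] is inserted between them. /fuatguxezuusaxej/ → fuatiguxezuusaxej.
Rule 3 (final e-epenthesis): the form ends in the consonant /j/, so [e] is inserted word-finally. /fuatiguxezuusaxej/ → fuatiguxezuusaxeje.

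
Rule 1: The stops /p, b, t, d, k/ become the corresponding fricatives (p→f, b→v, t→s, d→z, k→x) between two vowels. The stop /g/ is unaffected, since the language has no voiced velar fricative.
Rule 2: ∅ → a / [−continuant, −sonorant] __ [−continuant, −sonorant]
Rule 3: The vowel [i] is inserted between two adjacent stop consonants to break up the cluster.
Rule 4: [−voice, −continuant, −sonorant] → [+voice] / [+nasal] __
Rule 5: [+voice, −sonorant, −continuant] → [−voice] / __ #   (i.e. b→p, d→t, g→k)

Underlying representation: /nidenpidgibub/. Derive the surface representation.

nizenbidagivup

Rule 1 (intervocalic spirantization): /d/ is a stop between vowels /i/ and /e/, so it spirantizes to the fricative [z]. /b/ is a stop between vowels /i/ and /u/, so it spirantizes to the fricative [v]. /nidenpidgibub/ → nizenpidgivub.
Rule 2 (stop-cluster a-epenthesis): /d/ and /g/ form a stop–stop cluster, so [a] is inserted between them. /nizenpidgivub/ → nizenpidagivub.
Rule 3 (stop-cluster i-epenthesis): no segment meets the environment; /nizenpidagivub/ is unchanged.
Rule 4 (post-nasal voicing): /p/ is a voiceless stop immediately after the nasal /n/, so it voices to [b]. /nizenpidagivub/ → nizenbidagivub.
Rule 5 (final devoicing): /b/ is a voiced stop in word-final position, so it devoices to [p]. /nizenbidagivub/ → nizenbidagivup.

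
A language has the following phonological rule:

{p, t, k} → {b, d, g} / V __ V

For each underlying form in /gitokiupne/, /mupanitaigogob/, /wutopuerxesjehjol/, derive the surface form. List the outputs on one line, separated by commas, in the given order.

/gitokiupne/: /t/ is a voiceless stop between vowels /i/ and /o/, so it voices to [d]. /k/ is a voiceless stop between vowels /o/ and /i/, so it voices to [g]. → [gidogiupne].
/mupanitaigogob/: /p/ is a voiceless stop between vowels /u/ and /a/, so it voices to [b]. /t/ is a voiceless stop between vowels /i/ and /a/, so it voices to [d]. → [mubanidaigogob].
/wutopuerxesjehjol/: /t/ is a voiceless stop between vowels /u/ and /o/, so it voices to [d]. /p/ is a voiceless stop between vowels /o/ and /u/, so it voices to [b]. → [wudobuerxesjehjol].

gidogiupne, mubanidaigogob, wudobuerxesjehjol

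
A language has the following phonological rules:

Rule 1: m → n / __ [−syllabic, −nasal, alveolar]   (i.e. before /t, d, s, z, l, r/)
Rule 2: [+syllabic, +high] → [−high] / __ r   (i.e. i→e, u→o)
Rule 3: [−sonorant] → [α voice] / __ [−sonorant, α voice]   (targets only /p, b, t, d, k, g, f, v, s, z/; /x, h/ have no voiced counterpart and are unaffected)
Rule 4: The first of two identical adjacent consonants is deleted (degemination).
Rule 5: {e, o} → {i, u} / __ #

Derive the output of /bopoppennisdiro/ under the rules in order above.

bopopenizderu

Rule 1 (nasal place assimilation): no segment meets the environment; /bopoppennisdiro/ is unchanged.
Rule 2 (pre-rhotic lowering): /i/ is a high vowel immediately before /r/, so it lowers to [e]. /bopoppennisdiro/ → bopoppennisdero.
Rule 3 (regressive voicing assimilation): /s/ precedes the voiced obstruent /d/, so it voices to [z] by assimilation. /bopoppennisdero/ → bopoppennizdero.
Rule 4 (degemination): /pp/ is a geminate; the first /p/ deletes. /nn/ is a geminate; the first /n/ deletes. /bopoppennizdero/ → bopopenizdero.
Rule 5 (final vowel raising): /o/ is a mid vowel in word-final position, so it raises to [u]. /bopopenizdero/ → bopopenizderu.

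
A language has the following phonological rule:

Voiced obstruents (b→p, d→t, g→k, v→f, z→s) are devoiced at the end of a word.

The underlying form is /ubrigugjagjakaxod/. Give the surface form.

/d/ is a voiced obstruent in word-final position, so it devoices to [t].
Surface form: [ubrigugjagjakaxot].

ubrigugjagjakaxot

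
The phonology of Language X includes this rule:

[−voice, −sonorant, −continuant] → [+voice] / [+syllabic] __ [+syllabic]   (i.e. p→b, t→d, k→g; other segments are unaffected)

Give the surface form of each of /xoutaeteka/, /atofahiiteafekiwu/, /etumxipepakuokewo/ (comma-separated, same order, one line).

xoudaedega, adofahiideafegiwu, edumxibebaguogewo

/xoutaeteka/: /t/ is a voiceless stop between vowels /u/ and /a/, so it voices to [d]. /t/ is a voiceless stop between vowels /e/ and /e/, so it voices to [d]. /k/ is a voiceless stop between vowels /e/ and /a/, so it voices to [g]. → [xoudaedega].
/atofahiiteafekiwu/: /t/ is a voiceless stop between vowels /a/ and /o/, so it voices to [d]. /t/ is a voiceless stop between vowels /i/ and /e/, so it voices to [d]. /k/ is a voiceless stop between vowels /e/ and /i/, so it voices to [g]. → [adofahiideafegiwu].
/etumxipepakuokewo/: /t/ is a voiceless stop between vowels /e/ and /u/, so it voices to [d]. /p/ is a voiceless stop between vowels /i/ and /e/, so it voices to [b]. /p/ is a voiceless stop between vowels /e/ and /a/, so it voices to [b]. /k/ is a voiceless stop between vowels /a/ and /u/, so it voices to [g]. /k/ is a voiceless stop between vowels /o/ and /e/, so it voices to [g]. → [edumxibebaguogewo].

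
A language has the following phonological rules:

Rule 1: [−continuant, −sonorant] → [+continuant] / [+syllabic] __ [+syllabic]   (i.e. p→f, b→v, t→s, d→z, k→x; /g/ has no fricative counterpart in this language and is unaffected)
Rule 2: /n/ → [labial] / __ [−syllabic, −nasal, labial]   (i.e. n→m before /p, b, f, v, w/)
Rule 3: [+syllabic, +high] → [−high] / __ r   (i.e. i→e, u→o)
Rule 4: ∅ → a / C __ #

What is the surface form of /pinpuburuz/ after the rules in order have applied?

Rule 1 (intervocalic spirantization): /b/ is a stop between vowels /u/ and /u/, so it spirantizes to the fricative [v]. /pinpuburuz/ → pinpuvuruz.
Rule 2 (nasal place assimilation): /n/ precedes the labial consonant /p/, so it assimilates in place to [m]. /pinpuvuruz/ → pimpuvuruz.
Rule 3 (pre-rhotic lowering): /u/ is a high vowel immediately before /r/, so it lowers to [o]. /pimpuvuruz/ → pimpuvoruz.
Rule 4 (final a-epenthesis): the form ends in the consonant /z/, so [a] is inserted word-finally. /pimpuvoruz/ → pimpuvoruza.

pimpuvoruza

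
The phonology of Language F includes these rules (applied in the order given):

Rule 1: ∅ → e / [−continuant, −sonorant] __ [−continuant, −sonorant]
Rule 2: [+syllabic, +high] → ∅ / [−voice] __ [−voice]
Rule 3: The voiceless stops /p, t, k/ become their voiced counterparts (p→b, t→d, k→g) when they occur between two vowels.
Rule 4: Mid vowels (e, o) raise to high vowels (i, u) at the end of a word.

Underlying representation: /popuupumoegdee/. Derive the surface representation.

Rule 1 (stop-cluster e-epenthesis): /g/ and /d/ form a stop–stop cluster, so [e] is inserted between them. /popuupumoegdee/ → popuupumoegedee.
Rule 2 (high vowel syncope): no segment meets the environment; /popuupumoegedee/ is unchanged.
Rule 3 (intervocalic voicing): /p/ is a voiceless stop between vowels /o/ and /u/, so it voices to [b]. /p/ is a voiceless stop between vowels /u/ and /u/, so it voices to [b]. /popuupumoegedee/ → pobuubumoegedee.
Rule 4 (final vowel raising): /e/ is a mid vowel in word-final position, so it raises to [i]. /pobuubumoegedee/ → pobuubumoegedei.

pobuubumoegedei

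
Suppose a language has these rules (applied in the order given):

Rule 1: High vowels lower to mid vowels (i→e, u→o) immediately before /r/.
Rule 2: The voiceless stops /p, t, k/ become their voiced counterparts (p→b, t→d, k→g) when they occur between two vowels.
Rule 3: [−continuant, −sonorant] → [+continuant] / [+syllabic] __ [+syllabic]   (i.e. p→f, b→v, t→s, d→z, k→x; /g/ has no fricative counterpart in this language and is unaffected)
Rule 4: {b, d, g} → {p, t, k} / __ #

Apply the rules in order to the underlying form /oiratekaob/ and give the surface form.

oerazegaop

Rule 1 (pre-rhotic lowering): /i/ is a high vowel immediately before /r/, so it lowers to [e]. /oiratekaob/ → oeratekaob.
Rule 2 (intervocalic voicing): /t/ is a voiceless stop between vowels /a/ and /e/, so it voices to [d]. /k/ is a voiceless stop between vowels /e/ and /a/, so it voices to [g]. /oeratekaob/ → oeradegaob.
Rule 3 (intervocalic spirantization): /d/ is a stop between vowels /a/ and /e/, so it spirantizes to the fricative [z]. /oeradegaob/ → oerazegaob.
Rule 4 (final devoicing): /b/ is a voiced stop in word-final position, so it devoices to [p]. /oerazegaob/ → oerazegaop.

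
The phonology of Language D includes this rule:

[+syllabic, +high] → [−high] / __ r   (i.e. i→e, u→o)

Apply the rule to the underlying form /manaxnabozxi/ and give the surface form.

manaxnabozxi

No segment of /manaxnabozxi/ meets the structural description of the rule, so the form surfaces unchanged.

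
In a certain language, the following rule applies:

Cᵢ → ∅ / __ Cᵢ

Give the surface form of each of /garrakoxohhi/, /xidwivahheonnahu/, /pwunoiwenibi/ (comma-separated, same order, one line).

garakoxohi, xidwivaheonahu, pwunoiwenibi

/garrakoxohhi/: /rr/ is a geminate; the first /r/ deletes. /hh/ is a geminate; the first /h/ deletes. → [garakoxohi].
/xidwivahheonnahu/: /hh/ is a geminate; the first /h/ deletes. /nn/ is a geminate; the first /n/ deletes. → [xidwivaheonahu].
/pwunoiwenibi/: the rule's environment is not met; surfaces unchanged as [pwunoiwenibi].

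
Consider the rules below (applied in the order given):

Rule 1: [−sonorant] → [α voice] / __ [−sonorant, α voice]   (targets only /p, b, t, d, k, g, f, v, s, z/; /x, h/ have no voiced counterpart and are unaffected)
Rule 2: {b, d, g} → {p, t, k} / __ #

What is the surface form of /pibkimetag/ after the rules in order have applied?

pipkimetak

Rule 1 (regressive voicing assimilation): /b/ precedes the voiceless obstruent /k/, so it devoices to [p] by assimilation. /pibkimetag/ → pipkimetag.
Rule 2 (final devoicing): /g/ is a voiced stop in word-final position, so it devoices to [k]. /pipkimetag/ → pipkimetak.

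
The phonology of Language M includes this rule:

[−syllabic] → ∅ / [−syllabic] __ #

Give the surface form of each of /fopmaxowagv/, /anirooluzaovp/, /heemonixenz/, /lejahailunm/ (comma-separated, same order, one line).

/fopmaxowagv/: /v/ is the second consonant of a word-final cluster /gv/, so it deletes. → [fopmaxowag].
/anirooluzaovp/: /p/ is the second consonant of a word-final cluster /vp/, so it deletes. → [anirooluzaov].
/heemonixenz/: /z/ is the second consonant of a word-final cluster /nz/, so it deletes. → [heemonixen].
/lejahailunm/: /m/ is the second consonant of a word-final cluster /nm/, so it deletes. → [lejahailun].

fopmaxowag, anirooluzaov, heemonixen, lejahailun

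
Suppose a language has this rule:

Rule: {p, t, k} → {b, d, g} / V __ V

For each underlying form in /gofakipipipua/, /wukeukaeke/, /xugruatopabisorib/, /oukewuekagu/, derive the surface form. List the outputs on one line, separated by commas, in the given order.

gofagibibibua, wugeugaege, xugruadobabisorib, ougewuegagu

/gofakipipipua/: /k/ is a voiceless stop between vowels /a/ and /i/, so it voices to [g]. /p/ is a voiceless stop between vowels /i/ and /i/, so it voices to [b]. /p/ is a voiceless stop between vowels /i/ and /i/, so it voices to [b]. /p/ is a voiceless stop between vowels /i/ and /u/, so it voices to [b]. → [gofagibibibua].
/wukeukaeke/: /k/ is a voiceless stop between vowels /u/ and /e/, so it voices to [g]. /k/ is a voiceless stop between vowels /u/ and /a/, so it voices to [g]. /k/ is a voiceless stop between vowels /e/ and /e/, so it voices to [g]. → [wugeugaege].
/xugruatopabisorib/: /t/ is a voiceless stop between vowels /a/ and /o/, so it voices to [d]. /p/ is a voiceless stop between vowels /o/ and /a/, so it voices to [b]. → [xugruadobabisorib].
/oukewuekagu/: /k/ is a voiceless stop between vowels /u/ and /e/, so it voices to [g]. /k/ is a voiceless stop between vowels /e/ and /a/, so it voices to [g]. → [ougewuegagu].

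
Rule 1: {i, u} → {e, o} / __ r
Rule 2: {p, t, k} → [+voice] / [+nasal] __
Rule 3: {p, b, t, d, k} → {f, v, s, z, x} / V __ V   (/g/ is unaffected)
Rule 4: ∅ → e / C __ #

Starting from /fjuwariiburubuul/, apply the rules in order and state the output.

Rule 1 (pre-rhotic lowering): /u/ is a high vowel immediately before /r/, so it lowers to [o]. /fjuwariiburubuul/ → fjuwariiborubuul.
Rule 2 (post-nasal voicing): no segment meets the environment; /fjuwariiborubuul/ is unchanged.
Rule 3 (intervocalic spirantization): /b/ is a stop between vowels /i/ and /o/, so it spirantizes to the fricative [v]. /b/ is a stop between vowels /u/ and /u/, so it spirantizes to the fricative [v]. /fjuwariiborubuul/ → fjuwariivoruvuul.
Rule 4 (final e-epenthesis): the form ends in the consonant /l/, so [e] is inserted word-finally. /fjuwariivoruvuul/ → fjuwariivoruvuule.

fjuwariivoruvuule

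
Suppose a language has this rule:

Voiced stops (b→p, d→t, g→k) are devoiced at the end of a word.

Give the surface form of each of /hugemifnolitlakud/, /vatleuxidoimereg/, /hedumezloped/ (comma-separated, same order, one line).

/hugemifnolitlakud/: /d/ is a voiced stop in word-final position, so it devoices to [t]. → [hugemifnolitlakut].
/vatleuxidoimereg/: /g/ is a voiced stop in word-final position, so it devoices to [k]. → [vatleuxidoimerek].
/hedumezloped/: /d/ is a voiced stop in word-final position, so it devoices to [t]. → [hedumezlopet].

hugemifnolitlakut, vatleuxidoimerek, hedumezlopet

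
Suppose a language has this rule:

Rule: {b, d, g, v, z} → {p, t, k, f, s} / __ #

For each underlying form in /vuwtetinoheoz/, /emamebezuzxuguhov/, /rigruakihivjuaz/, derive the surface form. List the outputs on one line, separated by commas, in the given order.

/vuwtetinoheoz/: /z/ is a voiced obstruent in word-final position, so it devoices to [s]. → [vuwtetinoheos].
/emamebezuzxuguhov/: /v/ is a voiced obstruent in word-final position, so it devoices to [f]. → [emamebezuzxuguhof].
/rigruakihivjuaz/: /z/ is a voiced obstruent in word-final position, so it devoices to [s]. → [rigruakihivjuas].

vuwtetinoheos, emamebezuzxuguhof, rigruakihivjuas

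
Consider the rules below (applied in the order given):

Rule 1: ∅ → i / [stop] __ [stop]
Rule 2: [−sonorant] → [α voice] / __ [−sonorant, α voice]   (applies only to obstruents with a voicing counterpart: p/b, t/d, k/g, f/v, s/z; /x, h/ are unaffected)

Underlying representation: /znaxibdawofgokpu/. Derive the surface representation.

Rule 1 (stop-cluster i-epenthesis): /b/ and /d/ form a stop–stop cluster, so [i] is inserted between them. /k/ and /p/ form a stop–stop cluster, so [i] is inserted between them. /znaxibdawofgokpu/ → znaxibidawofgokipu.
Rule 2 (regressive voicing assimilation): /f/ precedes the voiced obstruent /g/, so it voices to [v] by assimilation. /znaxibidawofgokipu/ → znaxibidawovgokipu.

znaxibidawovgokipu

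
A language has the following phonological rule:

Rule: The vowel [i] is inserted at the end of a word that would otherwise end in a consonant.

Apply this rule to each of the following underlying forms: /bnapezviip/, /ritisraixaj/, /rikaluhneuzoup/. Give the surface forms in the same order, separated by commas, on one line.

bnapezviipi, ritisraixaji, rikaluhneuzoupi

/bnapezviip/: the form ends in the consonant /p/, so [i] is inserted word-finally. → [bnapezviipi].
/ritisraixaj/: the form ends in the consonant /j/, so [i] is inserted word-finally. → [ritisraixaji].
/rikaluhneuzoup/: the form ends in the consonant /p/, so [i] is inserted word-finally. → [rikaluhneuzoupi].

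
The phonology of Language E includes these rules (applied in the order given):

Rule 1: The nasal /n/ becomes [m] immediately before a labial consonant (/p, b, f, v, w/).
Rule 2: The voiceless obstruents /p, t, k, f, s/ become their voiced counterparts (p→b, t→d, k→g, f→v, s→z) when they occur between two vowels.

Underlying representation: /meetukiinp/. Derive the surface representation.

meedugiimp

Rule 1 (nasal place assimilation): /n/ precedes the labial consonant /p/, so it assimilates in place to [m]. /meetukiinp/ → meetukiimp.
Rule 2 (intervocalic voicing): /t/ is a voiceless obstruent between vowels /e/ and /u/, so it voices to [d]. /k/ is a voiceless obstruent between vowels /u/ and /i/, so it voices to [g]. /meetukiimp/ → meedugiimp.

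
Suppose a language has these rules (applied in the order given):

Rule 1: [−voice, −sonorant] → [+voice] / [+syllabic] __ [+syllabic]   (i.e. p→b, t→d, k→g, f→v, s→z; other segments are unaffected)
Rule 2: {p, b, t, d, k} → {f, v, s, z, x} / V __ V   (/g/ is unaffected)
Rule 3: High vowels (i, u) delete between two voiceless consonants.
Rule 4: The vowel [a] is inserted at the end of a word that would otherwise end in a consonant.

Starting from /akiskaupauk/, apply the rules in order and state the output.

Rule 1 (intervocalic voicing): /k/ is a voiceless obstruent between vowels /a/ and /i/, so it voices to [g]. /p/ is a voiceless obstruent between vowels /u/ and /a/, so it voices to [b]. /akiskaupauk/ → agiskaubauk.
Rule 2 (intervocalic spirantization): /b/ is a stop between vowels /u/ and /a/, so it spirantizes to the fricative [v]. /agiskaubauk/ → agiskauvauk.
Rule 3 (high vowel syncope): no segment meets the environment; /agiskauvauk/ is unchanged.
Rule 4 (final a-epenthesis): the form ends in the consonant /k/, so [a] is inserted word-finally. /agiskauvauk/ → agiskauvauka.

agiskauvauka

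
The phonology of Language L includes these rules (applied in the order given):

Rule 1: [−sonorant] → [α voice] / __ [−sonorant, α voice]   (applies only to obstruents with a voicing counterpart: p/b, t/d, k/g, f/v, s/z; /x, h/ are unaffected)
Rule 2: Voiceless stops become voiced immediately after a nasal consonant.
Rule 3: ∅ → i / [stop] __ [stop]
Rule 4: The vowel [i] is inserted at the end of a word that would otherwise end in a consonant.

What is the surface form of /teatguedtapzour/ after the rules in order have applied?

Rule 1 (regressive voicing assimilation): /t/ precedes the voiced obstruent /g/, so it voices to [d] by assimilation. /d/ precedes the voiceless obstruent /t/, so it devoices to [t] by assimilation. /p/ precedes the voiced obstruent /z/, so it voices to [b] by assimilation. /teatguedtapzour/ → teadguettabzour.
Rule 2 (post-nasal voicing): no segment meets the environment; /teadguettabzour/ is unchanged.
Rule 3 (stop-cluster i-epenthesis): /d/ and /g/ form a stop–stop cluster, so [i] is inserted between them. /t/ and /t/ form a stop–stop cluster, so [i] is inserted between them. /teadguettabzour/ → teadiguetitabzour.
Rule 4 (final i-epenthesis): the form ends in the consonant /r/, so [i] is inserted word-finally. /teadiguetitabzour/ → teadiguetitabzouri.

teadiguetitabzouri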